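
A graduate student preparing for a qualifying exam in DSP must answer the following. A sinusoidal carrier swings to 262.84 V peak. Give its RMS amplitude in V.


RMS voltage for a sinusoidal waveform:
V_rms = V_peak / sqrt(2)
      = 262.84 / 1.414214
      = 185.856 V

185.856 V


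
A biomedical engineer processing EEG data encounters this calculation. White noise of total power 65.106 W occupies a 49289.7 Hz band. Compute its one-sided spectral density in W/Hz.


Power spectral density:
PSD = P / BW
    = 65.106 / 49289.7
    = 0.00132088 W/Hz

0.00132088 W/Hz


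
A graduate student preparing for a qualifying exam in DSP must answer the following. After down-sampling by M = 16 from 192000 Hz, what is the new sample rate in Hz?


Decimation reduces the sample rate:
fs_out = fs_in / M
       = 192000 / 16
       = 12000.0 Hz

12000.0 Hz


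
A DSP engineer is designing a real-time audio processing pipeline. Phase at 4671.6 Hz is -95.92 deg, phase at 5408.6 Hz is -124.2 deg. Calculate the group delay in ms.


Group delay from phase difference:
tau = -d(phi)/d(omega)
d(phi) = -28.28 deg = -0.493579 rad
d(omega) = 2*pi*(5408.6 - 4671.6) = 4630.7076 rad/s
tau = -(-0.493579) / 4630.7076
    = 0.1066 ms

0.1066 ms


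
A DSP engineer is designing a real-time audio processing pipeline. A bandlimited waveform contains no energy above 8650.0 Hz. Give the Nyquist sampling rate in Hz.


The Nyquist rate is twice the maximum frequency component.
fs_min = 2 * fmax
      = 2 * 8650.0
      = 17300.0 Hz

17300.0


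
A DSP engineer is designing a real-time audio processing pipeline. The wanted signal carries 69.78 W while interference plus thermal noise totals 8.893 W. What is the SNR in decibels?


SNR in decibels:
SNR = 10 * log10(Ps / Pn)
    = 10 * log10(69.78 / 8.893)
    = 10 * log10(7.8466)
    = 10 * 0.8947
    = 8.95 dB

8.95 dB


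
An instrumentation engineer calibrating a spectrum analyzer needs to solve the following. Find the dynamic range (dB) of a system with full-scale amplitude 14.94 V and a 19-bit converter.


Dynamic range from full-scale to LSB:
V_min = V_max / 2^bits = 14.94 / 2^19
DR = 20 * log10(V_max / V_min)
   = 20 * log10(2^19)
   = 20 * 19 * log10(2)
   = 114.39 dB

114.39 dB


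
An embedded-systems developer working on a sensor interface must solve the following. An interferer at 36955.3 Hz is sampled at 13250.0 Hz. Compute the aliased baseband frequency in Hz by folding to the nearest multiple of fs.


Compute the nearest integer multiple of fs to the signal:
n = round(36955.3 / 13250.0) = 3
f_alias = |36955.3 - 3 * 13250.0|
        = |36955.3 - 39750.0|
        = 2794.7 Hz

2794.7


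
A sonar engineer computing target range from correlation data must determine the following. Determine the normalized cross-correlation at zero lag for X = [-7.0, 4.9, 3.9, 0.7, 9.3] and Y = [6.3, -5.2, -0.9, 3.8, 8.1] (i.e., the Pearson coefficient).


Pearson correlation coefficient (population):
r = cov(X,Y) / (std(X) * std(Y))
Mean X = 2.36, Mean Y = 2.42
Cov(X,Y) = -4.7312
Std(X) = 5.428665, Std(Y) = 4.864319
r = -0.1792

-0.1792


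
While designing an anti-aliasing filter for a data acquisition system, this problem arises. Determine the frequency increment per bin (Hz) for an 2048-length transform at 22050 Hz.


DFT frequency resolution:
df = fs / N
   = 22050 / 2048
   = 10.7666 Hz

10.7666 Hz


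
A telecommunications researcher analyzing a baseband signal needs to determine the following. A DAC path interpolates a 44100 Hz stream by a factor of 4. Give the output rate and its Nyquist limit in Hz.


Step 1 — output sample rate after interpolation by L:
fs_out = L * fs_in = 4 * 44100 = 176400 Hz

Step 2 — Nyquist frequency of the output stream:
f_Nyq = fs_out / 2 = 176400 / 2 = 88200.0 Hz

fs_out = 176400 Hz; f_Nyquist = 88200.0 Hz


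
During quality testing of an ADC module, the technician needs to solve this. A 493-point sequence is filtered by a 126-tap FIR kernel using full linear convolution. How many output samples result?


Linear convolution output length:
L = N + M - 1
  = 493 + 126 - 1
  = 618 samples

618


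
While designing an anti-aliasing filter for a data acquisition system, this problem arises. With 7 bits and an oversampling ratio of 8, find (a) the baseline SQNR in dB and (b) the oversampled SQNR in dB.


Step 1 — baseline SQNR at Nyquist:
SQNR_base = 6.02*N + 1.76
          = 6.02*7 + 1.76
          = 43.9 dB

Step 2 — oversampling processing gain:
G = 10*log10(OSR) = 10*log10(8) = 9.03 dB

Step 3 — total:
SQNR_total = 43.9 + 9.03 = 52.93 dB

Base SQNR = 43.9 dB; oversampled SQNR = 52.93 dB


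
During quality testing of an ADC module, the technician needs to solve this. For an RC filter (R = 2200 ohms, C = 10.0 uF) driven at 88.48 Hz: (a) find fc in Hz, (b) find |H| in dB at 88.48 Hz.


Step 1 — cutoff frequency:
fc = 1 / (2*pi*R*C)
C = 10.0 uF = 1e-05 F
fc = 1 / (2*pi*2200*1e-05)
   = 7.23432 Hz

Step 2 — magnitude at f = 88.48 Hz:
|H(f)| = 1 / sqrt(1 + (f/fc)^2)
f/fc = 88.48 / 7.23432 = 12.23059
|H| = 1 / sqrt(1 + 149.587332) = 0.0814903
|H|_dB = 20*log10(0.0814903) = -21.78 dB

fc = 7.23432 Hz; |H(88.48 Hz)| = -21.78 dB


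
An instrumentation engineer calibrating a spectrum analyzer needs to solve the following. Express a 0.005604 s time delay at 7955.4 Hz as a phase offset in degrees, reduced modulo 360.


Phase shift from frequency and time delay:
phi = 360 * f * t_delay
    = 360 * 7955.4 * 0.005604
    = 16049.54 degrees
    mod 360 = 209.54 degrees

209.54 degrees


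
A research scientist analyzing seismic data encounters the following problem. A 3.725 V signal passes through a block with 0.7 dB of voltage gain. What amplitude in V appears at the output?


Output voltage from dB gain:
V_out = V_in * 10^(gain_dB / 20)
      = 3.725 * 10^(0.7 / 20)
      = 3.725 * 1.083927
      = 4.0376 V

4.0376 V


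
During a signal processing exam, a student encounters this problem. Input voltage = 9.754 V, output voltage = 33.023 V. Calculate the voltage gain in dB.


Voltage gain in dB:
G = 20 * log10(Vout / Vin)
  = 20 * log10(33.023 / 9.754)
  = 20 * log10(3.385585)
  = 20 * 0.529634
  = 10.59 dB

10.59 dB


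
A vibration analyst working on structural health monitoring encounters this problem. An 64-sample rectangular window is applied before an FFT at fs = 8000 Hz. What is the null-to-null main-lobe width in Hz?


Main lobe width for a rectangular window:
Width = 2 * fs / N
      = 2 * 8000 / 64
      = 16000 / 64
      = 250.0 Hz

250.0 Hz


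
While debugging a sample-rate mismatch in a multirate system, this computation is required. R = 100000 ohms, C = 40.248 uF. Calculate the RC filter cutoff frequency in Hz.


Cutoff frequency of a first-order RC filter:
fc = 1 / (2 * pi * R * C)
C = 40.248 uF = 4.0248e-05 F
fc = 1 / (2 * pi * 100000 * 4.0248e-05)
   = 1 / 25.288564224336
   = 0.039544 Hz

0.039544 Hz


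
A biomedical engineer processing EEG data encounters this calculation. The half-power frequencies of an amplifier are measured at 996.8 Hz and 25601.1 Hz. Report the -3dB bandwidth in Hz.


Bandwidth is the difference of -3dB frequencies:
BW = f_high - f_low
   = 25601.1 - 996.8
   = 24604.3 Hz

24604.3 Hz


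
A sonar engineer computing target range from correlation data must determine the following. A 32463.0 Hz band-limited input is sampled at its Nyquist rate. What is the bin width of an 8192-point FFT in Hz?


Step 1 — Nyquist sampling rate:
fs = 2 * fmax = 2 * 32463.0 = 64926.0 Hz

Step 2 — DFT bin spacing:
df = fs / N = 64926.0 / 8192 = 7.9255 Hz

7.9255 Hz


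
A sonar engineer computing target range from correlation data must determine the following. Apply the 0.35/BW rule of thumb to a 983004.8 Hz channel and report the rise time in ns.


Rise time from bandwidth relationship:
tr = 0.35 / BW
   = 0.35 / 983004.8
   = 3.560511607e-07 s
   = 356.0512 ns

356.0512 ns


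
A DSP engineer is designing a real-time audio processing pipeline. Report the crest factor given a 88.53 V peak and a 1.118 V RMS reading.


Crest factor is the ratio of peak to RMS:
CF = V_peak / V_rms
   = 88.53 / 1.118
   = 79.186

79.186


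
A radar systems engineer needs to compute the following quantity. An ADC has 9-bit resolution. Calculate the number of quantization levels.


Number of quantization levels = 2^N
= 2^9
= 512

512


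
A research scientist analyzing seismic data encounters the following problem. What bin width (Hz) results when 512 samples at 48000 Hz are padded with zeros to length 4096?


Frequency resolution after zero-padding:
N_padded = 512 * 8 = 4096
df = fs / N_padded
   = 48000 / 4096
   = 11.7188 Hz

11.7188 Hz


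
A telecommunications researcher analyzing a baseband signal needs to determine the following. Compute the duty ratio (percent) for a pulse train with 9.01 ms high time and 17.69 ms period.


Duty cycle as a percentage:
DC = (t_on / T) * 100
   = (9.01 / 17.69) * 100
   = 0.509327 * 100
   = 50.93 %

50.93 %


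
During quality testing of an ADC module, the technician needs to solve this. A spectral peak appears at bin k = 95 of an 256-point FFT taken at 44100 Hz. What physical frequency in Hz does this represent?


Frequency of DFT bin k:
f_k = k * fs / N
    = 95 * 44100 / 256
    = 4189500 / 256
    = 16365.234 Hz

16365.234 Hz


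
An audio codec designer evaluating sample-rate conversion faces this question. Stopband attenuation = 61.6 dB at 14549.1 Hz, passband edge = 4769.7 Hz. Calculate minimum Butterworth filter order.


Butterworth filter order formula:
n = log10(10^(A/10) - 1) / (2 * log10(f_stop/f_pass))
10^(61.6/10) - 1 = 1445438.7707
f_stop/f_pass = 14549.1 / 4769.7 = 3.0503
n = 6.3591 -> ceil = 7

7


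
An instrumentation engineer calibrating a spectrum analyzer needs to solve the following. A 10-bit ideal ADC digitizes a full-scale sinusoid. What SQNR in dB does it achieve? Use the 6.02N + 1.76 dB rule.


Theoretical SNR for a full-scale sinusoid:
SNR = 6.02 * N + 1.76
    = 6.02 * 10 + 1.76
    = 60.2 + 1.76
    = 61.96 dB

61.96 dB


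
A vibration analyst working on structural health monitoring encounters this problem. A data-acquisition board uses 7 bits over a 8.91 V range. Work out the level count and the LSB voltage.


Step 1 — number of quantization levels:
L = 2^N = 2^7 = 128

Step 2 — LSB step size:
delta = Vfs / L
      = 8.91 / 128
      = 0.06960938 V

Levels = 128; step size = 0.06960938 V


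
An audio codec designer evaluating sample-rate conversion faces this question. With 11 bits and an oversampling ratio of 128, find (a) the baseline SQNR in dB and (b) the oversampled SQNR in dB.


Step 1 — baseline SQNR at Nyquist:
SQNR_base = 6.02*N + 1.76
          = 6.02*11 + 1.76
          = 67.98 dB

Step 2 — oversampling processing gain:
G = 10*log10(OSR) = 10*log10(128) = 21.07 dB

Step 3 — total:
SQNR_total = 67.98 + 21.07 = 89.05 dB

Base SQNR = 67.98 dB; oversampled SQNR = 89.05 dB


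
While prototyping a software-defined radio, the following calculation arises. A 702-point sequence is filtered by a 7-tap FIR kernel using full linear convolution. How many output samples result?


Linear convolution output length:
L = N + M - 1
  = 702 + 7 - 1
  = 708 samples

708


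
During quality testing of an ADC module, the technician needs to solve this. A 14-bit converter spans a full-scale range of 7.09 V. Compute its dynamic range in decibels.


Dynamic range from full-scale to LSB:
V_min = V_max / 2^bits = 7.09 / 2^14
DR = 20 * log10(V_max / V_min)
   = 20 * log10(2^14)
   = 20 * 14 * log10(2)
   = 84.29 dB

84.29 dB


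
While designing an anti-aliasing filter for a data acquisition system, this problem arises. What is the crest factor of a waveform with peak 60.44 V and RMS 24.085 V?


Crest factor is the ratio of peak to RMS:
CF = V_peak / V_rms
   = 60.44 / 24.085
   = 2.5094

2.5094


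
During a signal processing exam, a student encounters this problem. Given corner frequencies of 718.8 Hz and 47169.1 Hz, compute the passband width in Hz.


Bandwidth is the difference of -3dB frequencies:
BW = f_high - f_low
   = 47169.1 - 718.8
   = 46450.3 Hz

46450.3 Hz


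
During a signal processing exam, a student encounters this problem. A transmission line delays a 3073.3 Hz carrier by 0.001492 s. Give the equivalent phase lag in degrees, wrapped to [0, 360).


Phase shift from frequency and time delay:
phi = 360 * f * t_delay
    = 360 * 3073.3 * 0.001492
    = 1650.73 degrees
    mod 360 = 210.73 degrees

210.73 degrees


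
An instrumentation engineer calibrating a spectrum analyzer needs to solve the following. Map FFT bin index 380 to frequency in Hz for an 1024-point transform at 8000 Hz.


Frequency of DFT bin k:
f_k = k * fs / N
    = 380 * 8000 / 1024
    = 3040000 / 1024
    = 2968.75 Hz

2968.75 Hz


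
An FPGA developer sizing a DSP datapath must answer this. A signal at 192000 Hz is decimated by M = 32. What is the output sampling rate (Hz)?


Decimation reduces the sample rate:
fs_out = fs_in / M
       = 192000 / 32
       = 6000.0 Hz

6000.0 Hz


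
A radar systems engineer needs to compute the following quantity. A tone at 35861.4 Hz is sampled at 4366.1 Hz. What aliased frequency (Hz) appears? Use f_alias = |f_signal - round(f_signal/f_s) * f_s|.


Compute the nearest integer multiple of fs to the signal:
n = round(35861.4 / 4366.1) = 8
f_alias = |35861.4 - 8 * 4366.1|
        = |35861.4 - 34928.8|
        = 932.6 Hz

932.6


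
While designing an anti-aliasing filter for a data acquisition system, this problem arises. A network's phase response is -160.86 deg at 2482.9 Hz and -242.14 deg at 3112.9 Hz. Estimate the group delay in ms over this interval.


Group delay from phase difference:
tau = -d(phi)/d(omega)
d(phi) = -81.28 deg = -1.418604 rad
d(omega) = 2*pi*(3112.9 - 2482.9) = 3958.4067 rad/s
tau = -(-1.418604) / 3958.4067
    = 0.3584 ms

0.3584 ms


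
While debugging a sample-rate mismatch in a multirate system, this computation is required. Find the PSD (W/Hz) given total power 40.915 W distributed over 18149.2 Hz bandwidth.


Power spectral density:
PSD = P / BW
    = 40.915 / 18149.2
    = 0.00225437 W/Hz

0.00225437 W/Hz


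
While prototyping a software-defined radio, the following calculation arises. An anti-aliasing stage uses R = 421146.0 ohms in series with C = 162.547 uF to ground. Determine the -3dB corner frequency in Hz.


Cutoff frequency of a first-order RC filter:
fc = 1 / (2 * pi * R * C)
C = 162.547 uF = 0.000162547 F
fc = 1 / (2 * pi * 421146.0 * 0.000162547)
   = 1 / 430.12185190173
   = 0.002325 Hz

0.002325 Hz


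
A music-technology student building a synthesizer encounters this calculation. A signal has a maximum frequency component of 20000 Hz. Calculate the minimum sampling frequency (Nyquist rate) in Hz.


The Nyquist rate is twice the maximum frequency component.
fs_min = 2 * fmax
      = 2 * 20000
      = 40000 Hz

40000


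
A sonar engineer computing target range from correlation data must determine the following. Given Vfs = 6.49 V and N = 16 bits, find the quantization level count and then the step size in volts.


Step 1 — number of quantization levels:
L = 2^N = 2^16 = 65536

Step 2 — LSB step size:
delta = Vfs / L
      = 6.49 / 65536
      = 9.903e-05 V

Levels = 65536; step size = 9.903e-05 V


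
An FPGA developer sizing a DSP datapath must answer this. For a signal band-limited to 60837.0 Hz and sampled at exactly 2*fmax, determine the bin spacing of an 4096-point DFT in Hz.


Step 1 — Nyquist sampling rate:
fs = 2 * fmax = 2 * 60837.0 = 121674.0 Hz

Step 2 — DFT bin spacing:
df = fs / N = 121674.0 / 4096 = 29.7056 Hz

29.7056 Hz


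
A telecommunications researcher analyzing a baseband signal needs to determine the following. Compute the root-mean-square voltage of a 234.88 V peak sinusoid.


RMS voltage for a sinusoidal waveform:
V_rms = V_peak / sqrt(2)
      = 234.88 / 1.414214
      = 166.085 V

166.085 V


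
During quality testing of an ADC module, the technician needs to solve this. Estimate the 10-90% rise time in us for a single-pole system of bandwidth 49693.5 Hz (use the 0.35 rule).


Rise time from bandwidth relationship:
tr = 0.35 / BW
   = 0.35 / 49693.5
   = 7.043174661e-06 s
   = 7.0432 us

7.0432 us


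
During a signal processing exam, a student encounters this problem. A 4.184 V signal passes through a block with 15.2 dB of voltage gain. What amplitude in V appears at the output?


Output voltage from dB gain:
V_out = V_in * 10^(gain_dB / 20)
      = 4.184 * 10^(15.2 / 20)
      = 4.184 * 5.754399
      = 24.0764 V

24.0764 V


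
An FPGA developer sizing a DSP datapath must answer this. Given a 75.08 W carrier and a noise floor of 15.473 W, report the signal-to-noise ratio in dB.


SNR in decibels:
SNR = 10 * log10(Ps / Pn)
    = 10 * log10(75.08 / 15.473)
    = 10 * log10(4.8523)
    = 10 * 0.6859
    = 6.86 dB

6.86 dB


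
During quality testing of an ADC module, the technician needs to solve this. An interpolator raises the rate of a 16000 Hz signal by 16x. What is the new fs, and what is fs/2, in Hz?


Step 1 — output sample rate after interpolation by L:
fs_out = L * fs_in = 16 * 16000 = 256000 Hz

Step 2 — Nyquist frequency of the output stream:
f_Nyq = fs_out / 2 = 256000 / 2 = 128000.0 Hz

fs_out = 256000 Hz; f_Nyquist = 128000.0 Hz


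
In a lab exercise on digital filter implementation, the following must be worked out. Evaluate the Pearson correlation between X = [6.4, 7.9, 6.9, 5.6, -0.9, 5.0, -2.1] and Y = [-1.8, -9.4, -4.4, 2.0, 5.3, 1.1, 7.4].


Pearson correlation coefficient (population):
r = cov(X,Y) / (std(X) * std(Y))
Mean X = 4.1143, Mean Y = 0.0286
Cov(X,Y) = -17.224694
Std(X) = 3.665838, Std(Y) = 5.332036
r = -0.8812

-0.8812


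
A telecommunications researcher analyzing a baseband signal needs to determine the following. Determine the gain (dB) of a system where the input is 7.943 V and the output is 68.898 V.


Voltage gain in dB:
G = 20 * log10(Vout / Vin)
  = 20 * log10(68.898 / 7.943)
  = 20 * log10(8.674053)
  = 20 * 0.938222
  = 18.76 dB

18.76 dB


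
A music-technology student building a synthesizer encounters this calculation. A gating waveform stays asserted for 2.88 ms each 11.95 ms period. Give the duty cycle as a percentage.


Duty cycle as a percentage:
DC = (t_on / T) * 100
   = (2.88 / 11.95) * 100
   = 0.241004 * 100
   = 24.1 %

24.1 %


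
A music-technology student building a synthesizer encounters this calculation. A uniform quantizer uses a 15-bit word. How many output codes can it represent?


Number of quantization levels = 2^N
= 2^15
= 32768

32768


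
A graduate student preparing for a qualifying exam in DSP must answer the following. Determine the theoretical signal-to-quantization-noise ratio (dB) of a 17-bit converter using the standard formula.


Theoretical SNR for a full-scale sinusoid:
SNR = 6.02 * N + 1.76
    = 6.02 * 17 + 1.76
    = 102.34 + 1.76
    = 104.1 dB

104.1 dB


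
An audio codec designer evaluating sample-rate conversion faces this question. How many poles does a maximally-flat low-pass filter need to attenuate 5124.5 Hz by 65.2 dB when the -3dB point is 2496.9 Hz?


Butterworth filter order formula:
n = log10(10^(A/10) - 1) / (2 * log10(f_stop/f_pass))
10^(65.2/10) - 1 = 3311310.2148
f_stop/f_pass = 5124.5 / 2496.9 = 2.0523
n = 10.4403 -> ceil = 11

11


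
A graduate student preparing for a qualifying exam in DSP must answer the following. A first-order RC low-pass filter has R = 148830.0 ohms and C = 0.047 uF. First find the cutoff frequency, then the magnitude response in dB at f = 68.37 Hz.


Step 1 — cutoff frequency:
fc = 1 / (2*pi*R*C)
C = 0.047 uF = 4.7e-08 F
fc = 1 / (2*pi*148830.0*4.7e-08)
   = 22.7526 Hz

Step 2 — magnitude at f = 68.37 Hz:
|H(f)| = 1 / sqrt(1 + (f/fc)^2)
f/fc = 68.37 / 22.7526 = 3.004931
|H| = 1 / sqrt(1 + 9.02961) = 0.3157606
|H|_dB = 20*log10(0.3157606) = -10.01 dB

fc = 22.7526 Hz; |H(68.37 Hz)| = -10.01 dB


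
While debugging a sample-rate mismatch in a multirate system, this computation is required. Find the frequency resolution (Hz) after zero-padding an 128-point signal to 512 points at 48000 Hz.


Frequency resolution after zero-padding:
N_padded = 128 * 4 = 512
df = fs / N_padded
   = 48000 / 512
   = 93.75 Hz

93.75 Hz


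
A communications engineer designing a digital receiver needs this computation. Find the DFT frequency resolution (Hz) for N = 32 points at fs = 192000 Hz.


DFT frequency resolution:
df = fs / N
   = 192000 / 32
   = 6000.0 Hz

6000.0 Hz


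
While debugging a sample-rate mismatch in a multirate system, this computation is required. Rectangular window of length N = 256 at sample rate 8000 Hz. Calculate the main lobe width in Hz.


Main lobe width for a rectangular window:
Width = 2 * fs / N
      = 2 * 8000 / 256
      = 16000 / 256
      = 62.5 Hz

62.5 Hz


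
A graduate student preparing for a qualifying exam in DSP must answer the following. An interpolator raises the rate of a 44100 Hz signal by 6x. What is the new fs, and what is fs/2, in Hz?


Step 1 — output sample rate after interpolation by L:
fs_out = L * fs_in = 6 * 44100 = 264600 Hz

Step 2 — Nyquist frequency of the output stream:
f_Nyq = fs_out / 2 = 264600 / 2 = 132300.0 Hz

fs_out = 264600 Hz; f_Nyquist = 132300.0 Hz


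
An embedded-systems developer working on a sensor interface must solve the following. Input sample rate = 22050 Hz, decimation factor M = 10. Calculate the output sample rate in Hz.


Decimation reduces the sample rate:
fs_out = fs_in / M
       = 22050 / 10
       = 2205.0 Hz

2205.0 Hz


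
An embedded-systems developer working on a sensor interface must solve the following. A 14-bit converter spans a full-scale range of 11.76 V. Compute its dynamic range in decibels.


Dynamic range from full-scale to LSB:
V_min = V_max / 2^bits = 11.76 / 2^14
DR = 20 * log10(V_max / V_min)
   = 20 * log10(2^14)
   = 20 * 14 * log10(2)
   = 84.29 dB

84.29 dB


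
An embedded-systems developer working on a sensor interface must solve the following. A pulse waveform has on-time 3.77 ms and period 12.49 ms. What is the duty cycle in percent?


Duty cycle as a percentage:
DC = (t_on / T) * 100
   = (3.77 / 12.49) * 100
   = 0.301841 * 100
   = 30.18 %

30.18 %


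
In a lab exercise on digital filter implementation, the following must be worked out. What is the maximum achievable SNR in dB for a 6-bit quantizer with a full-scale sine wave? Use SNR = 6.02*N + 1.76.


Theoretical SNR for a full-scale sinusoid:
SNR = 6.02 * N + 1.76
    = 6.02 * 6 + 1.76
    = 36.12 + 1.76
    = 37.88 dB

37.88 dB


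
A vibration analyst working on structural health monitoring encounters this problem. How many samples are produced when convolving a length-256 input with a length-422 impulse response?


Linear convolution output length:
L = N + M - 1
  = 256 + 422 - 1
  = 677 samples

677


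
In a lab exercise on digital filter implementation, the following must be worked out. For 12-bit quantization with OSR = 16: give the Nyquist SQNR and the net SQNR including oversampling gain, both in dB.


Step 1 — baseline SQNR at Nyquist:
SQNR_base = 6.02*N + 1.76
          = 6.02*12 + 1.76
          = 74.0 dB

Step 2 — oversampling processing gain:
G = 10*log10(OSR) = 10*log10(16) = 12.04 dB

Step 3 — total:
SQNR_total = 74.0 + 12.04 = 86.04 dB

Base SQNR = 74.0 dB; oversampled SQNR = 86.04 dB


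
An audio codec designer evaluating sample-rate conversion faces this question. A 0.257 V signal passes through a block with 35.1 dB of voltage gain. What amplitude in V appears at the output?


Output voltage from dB gain:
V_out = V_in * 10^(gain_dB / 20)
      = 0.257 * 10^(35.1 / 20)
      = 0.257 * 56.885293
      = 14.6195 V

14.6195 V


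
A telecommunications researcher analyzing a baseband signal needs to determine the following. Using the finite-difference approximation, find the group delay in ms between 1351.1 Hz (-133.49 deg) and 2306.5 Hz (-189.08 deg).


Group delay from phase difference:
tau = -d(phi)/d(omega)
d(phi) = -55.59 deg = -0.970229 rad
d(omega) = 2*pi*(2306.5 - 1351.1) = 6002.9552 rad/s
tau = -(-0.970229) / 6002.9552
    = 0.1616 ms

0.1616 ms


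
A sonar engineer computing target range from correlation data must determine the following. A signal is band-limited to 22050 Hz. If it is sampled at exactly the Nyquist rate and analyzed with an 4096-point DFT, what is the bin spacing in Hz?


Step 1 — Nyquist sampling rate:
fs = 2 * fmax = 2 * 22050 = 44100 Hz

Step 2 — DFT bin spacing:
df = fs / N = 44100 / 4096 = 10.7666 Hz

10.7666 Hz


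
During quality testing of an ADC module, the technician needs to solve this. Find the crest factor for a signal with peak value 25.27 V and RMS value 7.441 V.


Crest factor is the ratio of peak to RMS:
CF = V_peak / V_rms
   = 25.27 / 7.441
   = 3.396

3.396


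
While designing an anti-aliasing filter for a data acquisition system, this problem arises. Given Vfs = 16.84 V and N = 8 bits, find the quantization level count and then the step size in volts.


Step 1 — number of quantization levels:
L = 2^N = 2^8 = 256

Step 2 — LSB step size:
delta = Vfs / L
      = 16.84 / 256
      = 0.06578125 V

Levels = 256; step size = 0.06578125 V


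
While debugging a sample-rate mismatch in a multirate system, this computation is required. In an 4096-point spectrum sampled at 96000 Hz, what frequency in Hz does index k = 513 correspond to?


Frequency of DFT bin k:
f_k = k * fs / N
    = 513 * 96000 / 4096
    = 49248000 / 4096
    = 12023.438 Hz

12023.438 Hz


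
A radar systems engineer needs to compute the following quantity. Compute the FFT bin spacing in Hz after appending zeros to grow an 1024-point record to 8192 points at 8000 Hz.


Frequency resolution after zero-padding:
N_padded = 1024 * 8 = 8192
df = fs / N_padded
   = 8000 / 8192
   = 0.9766 Hz

0.9766 Hz


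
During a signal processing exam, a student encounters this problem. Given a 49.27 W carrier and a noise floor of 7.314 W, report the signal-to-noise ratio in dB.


SNR in decibels:
SNR = 10 * log10(Ps / Pn)
    = 10 * log10(49.27 / 7.314)
    = 10 * log10(6.7364)
    = 10 * 0.8284
    = 8.28 dB

8.28 dB


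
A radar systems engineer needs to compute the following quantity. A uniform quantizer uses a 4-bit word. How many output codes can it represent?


Number of quantization levels = 2^N
= 2^4
= 16

16


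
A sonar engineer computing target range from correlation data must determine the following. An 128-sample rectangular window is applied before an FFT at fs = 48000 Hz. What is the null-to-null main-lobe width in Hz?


Main lobe width for a rectangular window:
Width = 2 * fs / N
      = 2 * 48000 / 128
      = 96000 / 128
      = 750.0 Hz

750.0 Hz


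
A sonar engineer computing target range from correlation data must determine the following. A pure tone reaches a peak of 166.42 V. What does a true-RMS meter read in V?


RMS voltage for a sinusoidal waveform:
V_rms = V_peak / sqrt(2)
      = 166.42 / 1.414214
      = 117.677 V

117.677 V


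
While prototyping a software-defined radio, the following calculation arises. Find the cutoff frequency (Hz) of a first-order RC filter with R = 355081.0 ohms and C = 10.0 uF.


Cutoff frequency of a first-order RC filter:
fc = 1 / (2 * pi * R * C)
C = 10.0 uF = 1e-05 F
fc = 1 / (2 * pi * 355081.0 * 1e-05)
   = 1 / 22.310397220586
   = 0.044822 Hz

0.044822 Hz


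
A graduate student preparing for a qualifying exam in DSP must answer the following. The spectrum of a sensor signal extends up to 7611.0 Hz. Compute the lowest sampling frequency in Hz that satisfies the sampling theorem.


The Nyquist rate is twice the maximum frequency component.
fs_min = 2 * fmax
      = 2 * 7611.0
      = 15222.0 Hz

15222.0


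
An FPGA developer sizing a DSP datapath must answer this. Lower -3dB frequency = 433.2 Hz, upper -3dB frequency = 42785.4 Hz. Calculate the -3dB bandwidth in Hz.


Bandwidth is the difference of -3dB frequencies:
BW = f_high - f_low
   = 42785.4 - 433.2
   = 42352.2 Hz

42352.2 Hz


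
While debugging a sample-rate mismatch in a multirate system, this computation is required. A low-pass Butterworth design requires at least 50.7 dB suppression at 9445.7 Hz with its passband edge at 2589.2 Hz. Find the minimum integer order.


Butterworth filter order formula:
n = log10(10^(A/10) - 1) / (2 * log10(f_stop/f_pass))
10^(50.7/10) - 1 = 117488.7555
f_stop/f_pass = 9445.7 / 2589.2 = 3.6481
n = 4.5101 -> ceil = 5

5


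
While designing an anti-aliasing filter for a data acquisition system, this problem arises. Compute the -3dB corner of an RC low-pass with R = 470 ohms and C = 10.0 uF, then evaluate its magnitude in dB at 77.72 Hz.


Step 1 — cutoff frequency:
fc = 1 / (2*pi*R*C)
C = 10.0 uF = 1e-05 F
fc = 1 / (2*pi*470*1e-05)
   = 33.8628 Hz

Step 2 — magnitude at f = 77.72 Hz:
|H(f)| = 1 / sqrt(1 + (f/fc)^2)
f/fc = 77.72 / 33.8628 = 2.295144
|H| = 1 / sqrt(1 + 5.267686) = 0.3994352
|H|_dB = 20*log10(0.3994352) = -7.97 dB

fc = 33.8628 Hz; |H(77.72 Hz)| = -7.97 dB


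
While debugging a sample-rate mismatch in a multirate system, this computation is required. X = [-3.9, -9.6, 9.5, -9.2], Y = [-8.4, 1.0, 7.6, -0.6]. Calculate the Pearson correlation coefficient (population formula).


Pearson correlation coefficient (population):
r = cov(X,Y) / (std(X) * std(Y))
Mean X = -3.3, Mean Y = -0.1
Cov(X,Y) = 24.89
Std(X) = 7.72496, Std(Y) = 5.692978
r = 0.566

0.566


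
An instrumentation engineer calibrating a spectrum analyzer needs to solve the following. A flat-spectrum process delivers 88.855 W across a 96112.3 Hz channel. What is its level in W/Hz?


Power spectral density:
PSD = P / BW
    = 88.855 / 96112.3
    = 0.00092449 W/Hz

0.00092449 W/Hz


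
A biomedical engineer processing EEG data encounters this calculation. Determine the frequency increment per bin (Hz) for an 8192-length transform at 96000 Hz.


DFT frequency resolution:
df = fs / N
   = 96000 / 8192
   = 11.7188 Hz

11.7188 Hz


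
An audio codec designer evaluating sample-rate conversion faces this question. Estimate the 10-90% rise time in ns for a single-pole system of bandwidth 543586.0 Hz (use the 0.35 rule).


Rise time from bandwidth relationship:
tr = 0.35 / BW
   = 0.35 / 543586.0
   = 6.438723587e-07 s
   = 643.8724 ns

643.8724 ns


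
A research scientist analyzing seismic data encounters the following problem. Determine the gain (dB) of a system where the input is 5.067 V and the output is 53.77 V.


Voltage gain in dB:
G = 20 * log10(Vout / Vin)
  = 20 * log10(53.77 / 5.067)
  = 20 * log10(10.611802)
  = 20 * 1.025789
  = 20.52 dB

20.52 dB


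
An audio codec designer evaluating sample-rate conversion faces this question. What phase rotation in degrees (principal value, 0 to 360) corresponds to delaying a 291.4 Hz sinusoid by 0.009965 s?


Phase shift from frequency and time delay:
phi = 360 * f * t_delay
    = 360 * 291.4 * 0.009965
    = 1045.37 degrees
    mod 360 = 325.37 degrees

325.37 degrees


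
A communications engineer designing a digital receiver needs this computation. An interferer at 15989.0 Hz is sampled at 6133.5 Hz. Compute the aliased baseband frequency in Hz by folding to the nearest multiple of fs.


Compute the nearest integer multiple of fs to the signal:
n = round(15989.0 / 6133.5) = 3
f_alias = |15989.0 - 3 * 6133.5|
        = |15989.0 - 18400.5|
        = 2411.5 Hz

2411.5


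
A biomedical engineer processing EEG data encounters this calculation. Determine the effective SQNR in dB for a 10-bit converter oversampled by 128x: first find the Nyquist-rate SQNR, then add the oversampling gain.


Step 1 — baseline SQNR at Nyquist:
SQNR_base = 6.02*N + 1.76
          = 6.02*10 + 1.76
          = 61.96 dB

Step 2 — oversampling processing gain:
G = 10*log10(OSR) = 10*log10(128) = 21.07 dB

Step 3 — total:
SQNR_total = 61.96 + 21.07 = 83.03 dB

Base SQNR = 61.96 dB; oversampled SQNR = 83.03 dB


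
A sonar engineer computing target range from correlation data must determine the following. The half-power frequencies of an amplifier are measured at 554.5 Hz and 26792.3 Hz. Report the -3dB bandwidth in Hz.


Bandwidth is the difference of -3dB frequencies:
BW = f_high - f_low
   = 26792.3 - 554.5
   = 26237.8 Hz

26237.8 Hz


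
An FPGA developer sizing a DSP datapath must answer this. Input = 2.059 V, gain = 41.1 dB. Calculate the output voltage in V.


Output voltage from dB gain:
V_out = V_in * 10^(gain_dB / 20)
      = 2.059 * 10^(41.1 / 20)
      = 2.059 * 113.501082
      = 233.6987 V

233.6987 V


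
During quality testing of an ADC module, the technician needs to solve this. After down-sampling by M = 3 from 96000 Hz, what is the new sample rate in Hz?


Decimation reduces the sample rate:
fs_out = fs_in / M
       = 96000 / 3
       = 32000.0 Hz

32000.0 Hz


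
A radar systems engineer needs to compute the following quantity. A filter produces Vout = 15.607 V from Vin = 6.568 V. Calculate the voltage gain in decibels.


Voltage gain in dB:
G = 20 * log10(Vout / Vin)
  = 20 * log10(15.607 / 6.568)
  = 20 * log10(2.376218)
  = 20 * 0.375886
  = 7.52 dB

7.52 dB


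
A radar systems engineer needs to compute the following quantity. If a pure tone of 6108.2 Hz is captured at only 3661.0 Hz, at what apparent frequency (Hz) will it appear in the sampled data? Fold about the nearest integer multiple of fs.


Compute the nearest integer multiple of fs to the signal:
n = round(6108.2 / 3661.0) = 2
f_alias = |6108.2 - 2 * 3661.0|
        = |6108.2 - 7322.0|
        = 1213.8 Hz

1213.8


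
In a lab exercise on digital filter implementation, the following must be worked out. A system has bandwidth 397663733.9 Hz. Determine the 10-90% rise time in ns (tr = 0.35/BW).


Rise time from bandwidth relationship:
tr = 0.35 / BW
   = 0.35 / 397663733.9
   = 8.801406067e-10 s
   = 0.8801 ns

0.8801 ns


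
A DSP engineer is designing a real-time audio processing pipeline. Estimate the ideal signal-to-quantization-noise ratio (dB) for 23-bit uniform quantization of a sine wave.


Theoretical SNR for a full-scale sinusoid:
SNR = 6.02 * N + 1.76
    = 6.02 * 23 + 1.76
    = 138.46 + 1.76
    = 140.22 dB

140.22 dB


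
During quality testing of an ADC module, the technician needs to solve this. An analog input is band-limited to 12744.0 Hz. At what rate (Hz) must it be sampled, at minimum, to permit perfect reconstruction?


The Nyquist rate is twice the maximum frequency component.
fs_min = 2 * fmax
      = 2 * 12744.0
      = 25488.0 Hz

25488.0


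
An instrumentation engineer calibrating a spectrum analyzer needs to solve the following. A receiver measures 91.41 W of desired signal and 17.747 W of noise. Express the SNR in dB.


SNR in decibels:
SNR = 10 * log10(Ps / Pn)
    = 10 * log10(91.41 / 17.747)
    = 10 * log10(5.1507)
    = 10 * 0.7119
    = 7.12 dB

7.12 dB


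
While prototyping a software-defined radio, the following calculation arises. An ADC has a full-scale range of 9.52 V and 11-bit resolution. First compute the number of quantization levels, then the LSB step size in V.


Step 1 — number of quantization levels:
L = 2^N = 2^11 = 2048

Step 2 — LSB step size:
delta = Vfs / L
      = 9.52 / 2048
      = 0.00464844 V

Levels = 2048; step size = 0.00464844 V


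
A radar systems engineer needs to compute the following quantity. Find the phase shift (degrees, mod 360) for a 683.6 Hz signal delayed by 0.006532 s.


Phase shift from frequency and time delay:
phi = 360 * f * t_delay
    = 360 * 683.6 * 0.006532
    = 1607.5 degrees
    mod 360 = 167.5 degrees

167.5 degrees


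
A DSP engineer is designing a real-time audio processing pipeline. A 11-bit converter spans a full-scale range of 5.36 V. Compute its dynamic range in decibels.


Dynamic range from full-scale to LSB:
V_min = V_max / 2^bits = 5.36 / 2^11
DR = 20 * log10(V_max / V_min)
   = 20 * log10(2^11)
   = 20 * 11 * log10(2)
   = 66.23 dB

66.23 dB


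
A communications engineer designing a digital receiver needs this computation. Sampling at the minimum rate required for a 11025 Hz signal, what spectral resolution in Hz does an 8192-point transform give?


Step 1 — Nyquist sampling rate:
fs = 2 * fmax = 2 * 11025 = 22050 Hz

Step 2 — DFT bin spacing:
df = fs / N = 22050 / 8192 = 2.6917 Hz

2.6917 Hz


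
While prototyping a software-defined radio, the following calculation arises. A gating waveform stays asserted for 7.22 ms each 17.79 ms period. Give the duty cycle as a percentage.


Duty cycle as a percentage:
DC = (t_on / T) * 100
   = (7.22 / 17.79) * 100
   = 0.405846 * 100
   = 40.58 %

40.58 %


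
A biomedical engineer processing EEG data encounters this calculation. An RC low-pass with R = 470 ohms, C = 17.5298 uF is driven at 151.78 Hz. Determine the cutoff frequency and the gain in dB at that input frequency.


Step 1 — cutoff frequency:
fc = 1 / (2*pi*R*C)
C = 17.5298 uF = 1.75298e-05 F
fc = 1 / (2*pi*470*1.75298e-05)
   = 19.3173 Hz

Step 2 — magnitude at f = 151.78 Hz:
|H(f)| = 1 / sqrt(1 + (f/fc)^2)
f/fc = 151.78 / 19.3173 = 7.857206
|H| = 1 / sqrt(1 + 61.735686) = 0.1262533
|H|_dB = 20*log10(0.1262533) = -17.98 dB

fc = 19.3173 Hz; |H(151.78 Hz)| = -17.98 dB


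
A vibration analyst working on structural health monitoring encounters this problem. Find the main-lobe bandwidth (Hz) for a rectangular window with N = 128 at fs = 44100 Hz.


Main lobe width for a rectangular window:
Width = 2 * fs / N
      = 2 * 44100 / 128
      = 88200 / 128
      = 689.062 Hz

689.062 Hz


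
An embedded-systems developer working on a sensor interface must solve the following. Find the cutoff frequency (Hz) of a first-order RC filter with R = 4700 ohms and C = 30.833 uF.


Cutoff frequency of a first-order RC filter:
fc = 1 / (2 * pi * R * C)
C = 30.833 uF = 3.0833e-05 F
fc = 1 / (2 * pi * 4700 * 3.0833e-05)
   = 1 / 0.91052842710846
   = 1.098263 Hz

1.098263 Hz


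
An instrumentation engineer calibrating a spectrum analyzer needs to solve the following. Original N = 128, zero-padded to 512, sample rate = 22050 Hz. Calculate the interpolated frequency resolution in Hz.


Frequency resolution after zero-padding:
N_padded = 128 * 4 = 512
df = fs / N_padded
   = 22050 / 512
   = 43.0664 Hz

43.0664 Hz


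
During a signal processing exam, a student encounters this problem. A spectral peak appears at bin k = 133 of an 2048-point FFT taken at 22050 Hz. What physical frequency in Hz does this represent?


Frequency of DFT bin k:
f_k = k * fs / N
    = 133 * 22050 / 2048
    = 2932650 / 2048
    = 1431.958 Hz

1431.958 Hz


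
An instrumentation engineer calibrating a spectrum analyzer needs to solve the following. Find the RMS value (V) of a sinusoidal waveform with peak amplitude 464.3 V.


RMS voltage for a sinusoidal waveform:
V_rms = V_peak / sqrt(2)
      = 464.3 / 1.414214
      = 328.31 V

328.31 V


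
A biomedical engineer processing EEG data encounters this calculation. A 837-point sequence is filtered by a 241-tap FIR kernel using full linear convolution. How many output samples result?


Linear convolution output length:
L = N + M - 1
  = 837 + 241 - 1
  = 1077 samples

1077


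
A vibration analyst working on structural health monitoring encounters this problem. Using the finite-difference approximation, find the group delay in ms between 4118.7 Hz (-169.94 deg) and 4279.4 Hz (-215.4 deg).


Group delay from phase difference:
tau = -d(phi)/d(omega)
d(phi) = -45.46 deg = -0.793427 rad
d(omega) = 2*pi*(4279.4 - 4118.7) = 1009.7079 rad/s
tau = -(-0.793427) / 1009.7079
    = 0.7858 ms

0.7858 ms
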